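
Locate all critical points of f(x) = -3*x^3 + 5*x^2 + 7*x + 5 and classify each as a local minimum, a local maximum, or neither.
f'(x) = -9*x^2 + 10*x + 7

Solve f'(x) = 0:
  9*x^2 - 10*x - 7 = 0 has no rational roots; quadratic formula: x = (10 ± √352)/18.
  ⇒ x = 5/9 - 2*sqrt(22)/9 ≈ -0.4868, 5/9 + 2*sqrt(22)/9 ≈ 1.5979

f''(x) = 10 - 18*x
Second-derivative test at each critical point:
  f''(-0.4868) = 18.7617 > 0 → local minimum
  f''(1.5979) = -18.7617 < 0 → local maximum

Critical points: x = 5/9 - 2*sqrt(22)/9 ≈ -0.4868 (local minimum); x = 5/9 + 2*sqrt(22)/9 ≈ 1.5979 (local maximum)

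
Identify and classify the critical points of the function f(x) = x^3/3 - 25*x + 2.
f'(x) = x^2 - 25

Solve f'(x) = 0:
  Factor: x^2 - 25 = (x - 5)*(x + 5) = 0.
  ⇒ x = -5, 5

f''(x) = 2*x
Second-derivative test at each critical point:
  f''(-5) = -10 < 0 → local maximum
  f''(5) = 10 > 0 → local minimum

Critical points: x = -5 (local maximum); x = 5 (local minimum)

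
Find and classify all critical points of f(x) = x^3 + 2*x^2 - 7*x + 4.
f'(x) = 3*x^2 + 4*x - 7

Solve f'(x) = 0:
  Factor: 3*x^2 + 4*x - 7 = (x - 1)*(3*x + 7) = 0.
  ⇒ x = -7/3, 1

f''(x) = 6*x + 4
Second-derivative test at each critical point:
  f''(-7/3) = -10 < 0 → local maximum
  f''(1) = 10 > 0 → local minimum

Critical points: x = -7/3 (local maximum); x = 1 (local minimum)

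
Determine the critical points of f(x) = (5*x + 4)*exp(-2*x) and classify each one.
f'(x) = (-10*x - 3)*exp(-2*x)

Solve f'(x) = 0:
  f'(x) = (-10*x - 3)·exp(-2*x) and exp(-2*x) > 0 for every x, so f'(x) = 0 ⇔ -10*x - 3 = 0.
  -10*x - 3 = 0.
  ⇒ x = -3/10

f''(x) = 4*(5*x - 1)*exp(-2*x)
Second-derivative test at each critical point:
  f''(-3/10) = -18.2212 < 0 → local maximum

Critical points: x = -3/10 (local maximum)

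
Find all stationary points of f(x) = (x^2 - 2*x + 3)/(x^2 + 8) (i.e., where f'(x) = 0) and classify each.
f'(x) = 2*(x^2 + 5*x - 8)/(x^4 + 16*x^2 + 64)

Solve f'(x) = 0:
  f'(x) = 2*(x^2 + 5*x - 8)/(x^2 + 8)^2; the denominator is positive wherever f is defined, so f'(x) = 0 ⇔ 2*x^2 + 10*x - 16 = 0.
  Factor: 2*x^2 + 10*x - 16 = 2*(x^2 + 5*x - 8); x^2 + 5*x - 8 = 0 has no rational roots; quadratic formula: x = (-5 ± √57)/2.
  ⇒ x = -sqrt(57)/2 - 5/2 ≈ -6.2749, -5/2 + sqrt(57)/2 ≈ 1.2749

f''(x) = 2*(-2*x^3 - 15*x^2 + 48*x + 40)/(x^6 + 24*x^4 + 192*x^2 + 512)
Second-derivative test at each critical point:
  f''(-6.2749) = -0.0067 < 0 → local maximum
  f''(1.2749) = 0.1630 > 0 → local minimum

Critical points: x = -sqrt(57)/2 - 5/2 ≈ -6.2749 (local maximum); x = -5/2 + sqrt(57)/2 ≈ 1.2749 (local minimum)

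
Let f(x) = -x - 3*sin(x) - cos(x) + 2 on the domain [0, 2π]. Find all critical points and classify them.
f'(x) = sin(x) - 3*cos(x) - 1

Solve f'(x) = 0 on [0, 2π]:
  f'(x) = 0 ⇔ sin(x) - 3*cos(x) = 1. Write the left side as R·cos(x + φ) with R = √((-3)² + (-1)²) = sqrt(10), cos φ = -3*sqrt(10)/10, sin φ = -sqrt(10)/10; then cos(x + φ) = sqrt(10)/10. Solve for x and keep the solutions lying in [0, 2π].
  ⇒ x = pi/2 ≈ 1.5708, atan(4/3) + pi ≈ 4.0689

f''(x) = 3*sin(x) + cos(x)
Second-derivative test at each critical point:
  f''(1.5708) = 3 > 0 → local minimum
  f''(4.0689) = -3 < 0 → local maximum

Critical points: x = pi/2 ≈ 1.5708 (local minimum); x = atan(4/3) + pi ≈ 4.0689 (local maximum)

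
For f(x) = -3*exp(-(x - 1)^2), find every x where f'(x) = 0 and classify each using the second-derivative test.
f'(x) = 6*(x - 1)*exp(-(x - 1)^2)

Solve f'(x) = 0:
  f'(x) = (6*x - 6)·exp(-(x - 1)^2) and exp(-(x - 1)^2) > 0 for every x, so f'(x) = 0 ⇔ 6*x - 6 = 0.
  Factor: 6*x - 6 = 6*(x - 1) = 0.
  ⇒ x = 1

f''(x) = 6*(1 - 2*(x - 1)^2)*exp(-(x - 1)^2)
Second-derivative test at each critical point:
  f''(1) = 6 > 0 → local minimum

Critical points: x = 1 (local minimum)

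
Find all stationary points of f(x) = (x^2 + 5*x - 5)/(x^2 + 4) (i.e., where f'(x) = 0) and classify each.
f'(x) = (-5*x^2 + 18*x + 20)/(x^4 + 8*x^2 + 16)

Solve f'(x) = 0:
  f'(x) = -(5*x^2 - 18*x - 20)/(x^2 + 4)^2; the denominator is positive wherever f is defined, so f'(x) = 0 ⇔ -5*x^2 + 18*x + 20 = 0.
  5*x^2 - 18*x - 20 = 0 has no rational roots; quadratic formula: x = (18 ± √724)/10.
  ⇒ x = 9/5 - sqrt(181)/5 ≈ -0.8907, 9/5 + sqrt(181)/5 ≈ 4.4907

f''(x) = 2*(5*x^3 - 27*x^2 - 60*x + 36)/(x^6 + 12*x^4 + 48*x^2 + 64)
Second-derivative test at each critical point:
  f''(-0.8907) = 1.1711 > 0 → local minimum
  f''(4.4907) = -0.0461 < 0 → local maximum

Critical points: x = 9/5 - sqrt(181)/5 ≈ -0.8907 (local minimum); x = 9/5 + sqrt(181)/5 ≈ 4.4907 (local maximum)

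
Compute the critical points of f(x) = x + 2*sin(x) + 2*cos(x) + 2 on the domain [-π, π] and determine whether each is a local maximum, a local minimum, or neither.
f'(x) = 2*sqrt(2)*cos(x + pi/4) + 1

Solve f'(x) = 0 on [-π, π]:
  f'(x) = 0 ⇔ -2*sin(x) + 2*cos(x) = -1. Write the left side as R·cos(x + φ) with R = √(2² + 2²) = 2*sqrt(2), cos φ = sqrt(2)/2, sin φ = sqrt(2)/2; then cos(x + φ) = -sqrt(2)/4. Solve for x and keep the solutions lying in [-π, π].
  ⇒ x = -pi + atan((1 - sqrt(7))/(-sqrt(7) - 1)) ≈ -2.7176, atan((1 + sqrt(7))/(-1 + sqrt(7))) ≈ 1.1468

f''(x) = -2*sqrt(2)*sin(x + pi/4)
Second-derivative test at each critical point:
  f''(-2.7176) = 2.6458 > 0 → local minimum
  f''(1.1468) = -2.6458 < 0 → local maximum

Critical points: x = -pi + atan((1 - sqrt(7))/(-sqrt(7) - 1)) ≈ -2.7176 (local minimum); x = atan((1 + sqrt(7))/(-1 + sqrt(7))) ≈ 1.1468 (local maximum)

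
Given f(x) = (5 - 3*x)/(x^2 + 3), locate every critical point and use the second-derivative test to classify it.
f'(x) = (3*x^2 - 10*x - 9)/(x^4 + 6*x^2 + 9)

Solve f'(x) = 0:
  f'(x) = (3*x^2 - 10*x - 9)/(x^2 + 3)^2; the denominator is positive wherever f is defined, so f'(x) = 0 ⇔ 3*x^2 - 10*x - 9 = 0.
  3*x^2 - 10*x - 9 = 0 has no rational roots; quadratic formula: x = (10 ± √208)/6.
  ⇒ x = 5/3 - 2*sqrt(13)/3 ≈ -0.7370, 5/3 + 2*sqrt(13)/3 ≈ 4.0704

f''(x) = 2*(4*x^2*(5 - 3*x) + (9*x - 5)*(x^2 + 3))/(x^2 + 3)^3
Second-derivative test at each critical point:
  f''(-0.7370) = -1.1488 < 0 → local maximum
  f''(4.0704) = 0.0377 > 0 → local minimum

Critical points: x = 5/3 - 2*sqrt(13)/3 ≈ -0.7370 (local maximum); x = 5/3 + 2*sqrt(13)/3 ≈ 4.0704 (local minimum)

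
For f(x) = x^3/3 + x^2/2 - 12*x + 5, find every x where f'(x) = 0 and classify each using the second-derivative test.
f'(x) = x^2 + x - 12

Solve f'(x) = 0:
  Factor: x^2 + x - 12 = (x - 3)*(x + 4) = 0.
  ⇒ x = -4, 3

f''(x) = 2*x + 1
Second-derivative test at each critical point:
  f''(-4) = -7 < 0 → local maximum
  f''(3) = 7 > 0 → local minimum

Critical points: x = -4 (local maximum); x = 3 (local minimum)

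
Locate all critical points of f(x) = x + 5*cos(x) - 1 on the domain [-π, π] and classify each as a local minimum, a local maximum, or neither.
f'(x) = 1 - 5*sin(x)

Solve f'(x) = 0 on [-π, π]:
  f'(x) = 0 ⇔ sin(x) = 1/5, i.e. x = arcsin(1/5) + 2nπ or x = π − arcsin(1/5) + 2nπ; keep the solutions lying in [-π, π].
  ⇒ x = asin(1/5) ≈ 0.2014, pi - asin(1/5) ≈ 2.9402

f''(x) = -5*cos(x)
Second-derivative test at each critical point:
  f''(0.2014) = -4.8990 < 0 → local maximum
  f''(2.9402) = 4.8990 > 0 → local minimum

Critical points: x = asin(1/5) ≈ 0.2014 (local maximum); x = pi - asin(1/5) ≈ 2.9402 (local minimum)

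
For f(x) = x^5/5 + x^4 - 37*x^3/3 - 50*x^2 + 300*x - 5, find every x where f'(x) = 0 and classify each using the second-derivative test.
f'(x) = x^4 + 4*x^3 - 37*x^2 - 100*x + 300

Solve f'(x) = 0:
  Factor: x^4 + 4*x^3 - 37*x^2 - 100*x + 300 = (x - 5)*(x - 2)*(x + 5)*(x + 6) = 0.
  ⇒ x = -6, -5, 2, 5

f''(x) = 4*x^3 + 12*x^2 - 74*x - 100
Second-derivative test at each critical point:
  f''(-6) = -88 < 0 → local maximum
  f''(-5) = 70 > 0 → local minimum
  f''(2) = -168 < 0 → local maximum
  f''(5) = 330 > 0 → local minimum

Critical points: x = -6 (local maximum); x = -5 (local minimum); x = 2 (local maximum); x = 5 (local minimum)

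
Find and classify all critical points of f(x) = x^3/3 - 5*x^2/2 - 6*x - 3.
f'(x) = x^2 - 5*x - 6

Solve f'(x) = 0:
  Factor: x^2 - 5*x - 6 = (x - 6)*(x + 1) = 0.
  ⇒ x = -1, 6

f''(x) = 2*x - 5
Second-derivative test at each critical point:
  f''(-1) = -7 < 0 → local maximum
  f''(6) = 7 > 0 → local minimum

Critical points: x = -1 (local maximum); x = 6 (local minimum)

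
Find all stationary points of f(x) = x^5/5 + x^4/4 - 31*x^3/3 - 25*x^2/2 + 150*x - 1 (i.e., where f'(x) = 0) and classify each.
f'(x) = x^4 + x^3 - 31*x^2 - 25*x + 150

Solve f'(x) = 0:
  Factor: x^4 + x^3 - 31*x^2 - 25*x + 150 = (x - 5)*(x - 2)*(x + 3)*(x + 5) = 0.
  ⇒ x = -5, -3, 2, 5

f''(x) = 4*x^3 + 3*x^2 - 62*x - 25
Second-derivative test at each critical point:
  f''(-5) = -140 < 0 → local maximum
  f''(-3) = 80 > 0 → local minimum
  f''(2) = -105 < 0 → local maximum
  f''(5) = 240 > 0 → local minimum

Critical points: x = -5 (local maximum); x = -3 (local minimum); x = 2 (local maximum); x = 5 (local minimum)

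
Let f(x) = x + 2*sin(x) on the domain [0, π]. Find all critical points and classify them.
f'(x) = 2*cos(x) + 1

Solve f'(x) = 0 on [0, π]:
  f'(x) = 0 ⇔ cos(x) = -1/2, i.e. x = ±arccos(-1/2) + 2nπ; keep the solutions lying in [0, π].
  ⇒ x = 2*pi/3 ≈ 2.0944

f''(x) = -2*sin(x)
Second-derivative test at each critical point:
  f''(2.0944) = -1.7321 < 0 → local maximum

Critical points: x = 2*pi/3 ≈ 2.0944 (local maximum)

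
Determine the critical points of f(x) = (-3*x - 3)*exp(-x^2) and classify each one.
f'(x) = 3*(2*x*(x + 1) - 1)*exp(-x^2)

Solve f'(x) = 0:
  f'(x) = (6*x^2 + 6*x - 3)·exp(-x^2) and exp(-x^2) > 0 for every x, so f'(x) = 0 ⇔ 6*x^2 + 6*x - 3 = 0.
  Factor: 6*x^2 + 6*x - 3 = 3*(2*x^2 + 2*x - 1); 2*x^2 + 2*x - 1 = 0 has no rational roots; quadratic formula: x = (-2 ± √12)/4.
  ⇒ x = -sqrt(3)/2 - 1/2 ≈ -1.3660, -1/2 + sqrt(3)/2 ≈ 0.3660

f''(x) = 6*(-2*x^2*(x + 1) + 3*x + 1)*exp(-x^2)
Second-derivative test at each critical point:
  f''(-1.3660) = -1.6081 < 0 → local maximum
  f''(0.3660) = 9.0892 > 0 → local minimum

Critical points: x = -sqrt(3)/2 - 1/2 ≈ -1.3660 (local maximum); x = -1/2 + sqrt(3)/2 ≈ 0.3660 (local minimum)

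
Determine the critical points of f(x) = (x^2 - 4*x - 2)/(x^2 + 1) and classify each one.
f'(x) = 2*(2*x^2 + 3*x - 2)/(x^4 + 2*x^2 + 1)

Solve f'(x) = 0:
  f'(x) = 2*(x + 2)*(2*x - 1)/(x^2 + 1)^2; the denominator is positive wherever f is defined, so f'(x) = 0 ⇔ 4*x^2 + 6*x - 4 = 0.
  Factor: 4*x^2 + 6*x - 4 = 2*(x + 2)*(2*x - 1) = 0.
  ⇒ x = -2, 1/2

f''(x) = 2*(-4*x^3 - 9*x^2 + 12*x + 3)/(x^6 + 3*x^4 + 3*x^2 + 1)
Second-derivative test at each critical point:
  f''(-2) = -2/5 < 0 → local maximum
  f''(1/2) = 32/5 > 0 → local minimum

Critical points: x = -2 (local maximum); x = 1/2 (local minimum)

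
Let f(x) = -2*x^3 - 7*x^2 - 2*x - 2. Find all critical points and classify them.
f'(x) = -6*x^2 - 14*x - 2

Solve f'(x) = 0:
  Factor: -6*x^2 - 14*x - 2 = -2*(3*x^2 + 7*x + 1); 3*x^2 + 7*x + 1 = 0 has no rational roots; quadratic formula: x = (-7 ± √37)/6.
  ⇒ x = -7/6 - sqrt(37)/6 ≈ -2.1805, -7/6 + sqrt(37)/6 ≈ -0.1529

f''(x) = -12*x - 14
Second-derivative test at each critical point:
  f''(-2.1805) = 12.1655 > 0 → local minimum
  f''(-0.1529) = -12.1655 < 0 → local maximum

Critical points: x = -7/6 - sqrt(37)/6 ≈ -2.1805 (local minimum); x = -7/6 + sqrt(37)/6 ≈ -0.1529 (local maximum)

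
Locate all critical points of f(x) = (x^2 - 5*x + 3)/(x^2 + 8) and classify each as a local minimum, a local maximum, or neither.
f'(x) = 5*(x^2 + 2*x - 8)/(x^4 + 16*x^2 + 64)

Solve f'(x) = 0:
  f'(x) = 5*(x - 2)*(x + 4)/(x^2 + 8)^2; the denominator is positive wherever f is defined, so f'(x) = 0 ⇔ 5*x^2 + 10*x - 40 = 0.
  Factor: 5*x^2 + 10*x - 40 = 5*(x - 2)*(x + 4) = 0.
  ⇒ x = -4, 2

f''(x) = 10*(-x^3 - 3*x^2 + 24*x + 8)/(x^6 + 24*x^4 + 192*x^2 + 512)
Second-derivative test at each critical point:
  f''(-4) = -5/96 < 0 → local maximum
  f''(2) = 5/24 > 0 → local minimum

Critical points: x = -4 (local maximum); x = 2 (local minimum)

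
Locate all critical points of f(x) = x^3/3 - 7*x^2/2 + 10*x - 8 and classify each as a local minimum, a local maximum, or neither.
f'(x) = x^2 - 7*x + 10

Solve f'(x) = 0:
  Factor: x^2 - 7*x + 10 = (x - 5)*(x - 2) = 0.
  ⇒ x = 2, 5

f''(x) = 2*x - 7
Second-derivative test at each critical point:
  f''(2) = -3 < 0 → local maximum
  f''(5) = 3 > 0 → local minimum

Critical points: x = 2 (local maximum); x = 5 (local minimum)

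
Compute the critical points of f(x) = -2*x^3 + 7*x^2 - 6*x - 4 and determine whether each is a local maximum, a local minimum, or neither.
f'(x) = -6*x^2 + 14*x - 6

Solve f'(x) = 0:
  Factor: -6*x^2 + 14*x - 6 = -2*(3*x^2 - 7*x + 3); 3*x^2 - 7*x + 3 = 0 has no rational roots; quadratic formula: x = (7 ± √13)/6.
  ⇒ x = 7/6 - sqrt(13)/6 ≈ 0.5657, sqrt(13)/6 + 7/6 ≈ 1.7676

f''(x) = 14 - 12*x
Second-derivative test at each critical point:
  f''(0.5657) = 7.2111 > 0 → local minimum
  f''(1.7676) = -7.2111 < 0 → local maximum

Critical points: x = 7/6 - sqrt(13)/6 ≈ 0.5657 (local minimum); x = sqrt(13)/6 + 7/6 ≈ 1.7676 (local maximum)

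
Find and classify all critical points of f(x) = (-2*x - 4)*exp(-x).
f'(x) = 2*(x + 1)*exp(-x)

Solve f'(x) = 0:
  f'(x) = (2*x + 2)·exp(-x) and exp(-x) > 0 for every x, so f'(x) = 0 ⇔ 2*x + 2 = 0.
  Factor: 2*x + 2 = 2*(x + 1) = 0.
  ⇒ x = -1

f''(x) = -2*x*exp(-x)
Second-derivative test at each critical point:
  f''(-1) = 5.4366 > 0 → local minimum

Critical points: x = -1 (local minimum)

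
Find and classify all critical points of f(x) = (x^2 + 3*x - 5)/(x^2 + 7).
f'(x) = 3*(-x^2 + 8*x + 7)/(x^4 + 14*x^2 + 49)

Solve f'(x) = 0:
  f'(x) = -3*(x^2 - 8*x - 7)/(x^2 + 7)^2; the denominator is positive wherever f is defined, so f'(x) = 0 ⇔ -3*x^2 + 24*x + 21 = 0.
  Factor: -3*x^2 + 24*x + 21 = -3*(x^2 - 8*x - 7); x^2 - 8*x - 7 = 0 has no rational roots; quadratic formula: x = (8 ± √92)/2.
  ⇒ x = 4 - sqrt(23) ≈ -0.7958, 4 + sqrt(23) ≈ 8.7958

f''(x) = 6*(x^3 - 12*x^2 - 21*x + 28)/(x^6 + 21*x^4 + 147*x^2 + 343)
Second-derivative test at each critical point:
  f''(-0.7958) = 0.4938 > 0 → local minimum
  f''(8.7958) = -0.0040 < 0 → local maximum

Critical points: x = 4 - sqrt(23) ≈ -0.7958 (local minimum); x = 4 + sqrt(23) ≈ 8.7958 (local maximum)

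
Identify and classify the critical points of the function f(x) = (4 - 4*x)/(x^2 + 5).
f'(x) = 4*(-x^2 + 2*x*(x - 1) - 5)/(x^2 + 5)^2

Solve f'(x) = 0:
  f'(x) = 4*(x^2 - 2*x - 5)/(x^2 + 5)^2; the denominator is positive wherever f is defined, so f'(x) = 0 ⇔ 4*x^2 - 8*x - 20 = 0.
  Factor: 4*x^2 - 8*x - 20 = 4*(x^2 - 2*x - 5); x^2 - 2*x - 5 = 0 has no rational roots; quadratic formula: x = (2 ± √24)/2.
  ⇒ x = 1 - sqrt(6) ≈ -1.4495, 1 + sqrt(6) ≈ 3.4495

f''(x) = 8*(4*x^2*(1 - x) + (3*x - 1)*(x^2 + 5))/(x^2 + 5)^3
Second-derivative test at each critical point:
  f''(-1.4495) = -0.3886 < 0 → local maximum
  f''(3.4495) = 0.0686 > 0 → local minimum

Critical points: x = 1 - sqrt(6) ≈ -1.4495 (local maximum); x = 1 + sqrt(6) ≈ 3.4495 (local minimum)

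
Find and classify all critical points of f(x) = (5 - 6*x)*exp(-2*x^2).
f'(x) = 2*(2*x*(6*x - 5) - 3)*exp(-2*x^2)

Solve f'(x) = 0:
  f'(x) = (24*x^2 - 20*x - 6)·exp(-2*x^2) and exp(-2*x^2) > 0 for every x, so f'(x) = 0 ⇔ 24*x^2 - 20*x - 6 = 0.
  Factor: 24*x^2 - 20*x - 6 = 2*(12*x^2 - 10*x - 3); 12*x^2 - 10*x - 3 = 0 has no rational roots; quadratic formula: x = (10 ± √244)/24.
  ⇒ x = 5/12 - sqrt(61)/12 ≈ -0.2342, 5/12 + sqrt(61)/12 ≈ 1.0675

f''(x) = 4*(4*x^2*(5 - 6*x) + 18*x - 5)*exp(-2*x^2)
Second-derivative test at each critical point:
  f''(-0.2342) = -27.9955 < 0 → local maximum
  f''(1.0675) = 3.1980 > 0 → local minimum

Critical points: x = 5/12 - sqrt(61)/12 ≈ -0.2342 (local maximum); x = 5/12 + sqrt(61)/12 ≈ 1.0675 (local minimum)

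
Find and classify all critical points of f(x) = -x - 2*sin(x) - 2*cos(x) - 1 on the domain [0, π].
f'(x) = -2*sqrt(2)*cos(x + pi/4) - 1

Solve f'(x) = 0 on [0, π]:
  f'(x) = 0 ⇔ 2*sin(x) - 2*cos(x) = 1. Write the left side as R·cos(x + φ) with R = √((-2)² + (-2)²) = 2*sqrt(2), cos φ = -sqrt(2)/2, sin φ = -sqrt(2)/2; then cos(x + φ) = sqrt(2)/4. Solve for x and keep the solutions lying in [0, π].
  ⇒ x = atan((1 + sqrt(7))/(-1 + sqrt(7))) ≈ 1.1468

f''(x) = 2*sqrt(2)*sin(x + pi/4)
Second-derivative test at each critical point:
  f''(1.1468) = 2.6458 > 0 → local minimum

Critical points: x = atan((1 + sqrt(7))/(-1 + sqrt(7))) ≈ 1.1468 (local minimum)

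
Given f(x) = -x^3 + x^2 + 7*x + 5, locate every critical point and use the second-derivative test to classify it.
f'(x) = -3*x^2 + 2*x + 7

Solve f'(x) = 0:
  3*x^2 - 2*x - 7 = 0 has no rational roots; quadratic formula: x = (2 ± √88)/6.
  ⇒ x = 1/3 - sqrt(22)/3 ≈ -1.2301, 1/3 + sqrt(22)/3 ≈ 1.8968

f''(x) = 2 - 6*x
Second-derivative test at each critical point:
  f''(-1.2301) = 9.3808 > 0 → local minimum
  f''(1.8968) = -9.3808 < 0 → local maximum

Critical points: x = 1/3 - sqrt(22)/3 ≈ -1.2301 (local minimum); x = 1/3 + sqrt(22)/3 ≈ 1.8968 (local maximum)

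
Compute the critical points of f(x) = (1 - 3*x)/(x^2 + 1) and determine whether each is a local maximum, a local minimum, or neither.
f'(x) = (3*x^2 - 2*x - 3)/(x^4 + 2*x^2 + 1)

Solve f'(x) = 0:
  f'(x) = (3*x^2 - 2*x - 3)/(x^2 + 1)^2; the denominator is positive wherever f is defined, so f'(x) = 0 ⇔ 3*x^2 - 2*x - 3 = 0.
  3*x^2 - 2*x - 3 = 0 has no rational roots; quadratic formula: x = (2 ± √40)/6.
  ⇒ x = 1/3 - sqrt(10)/3 ≈ -0.7208, 1/3 + sqrt(10)/3 ≈ 1.3874

f''(x) = 2*(4*x^2*(1 - 3*x) + (9*x - 1)*(x^2 + 1))/(x^2 + 1)^3
Second-derivative test at each critical point:
  f''(-0.7208) = -2.7393 < 0 → local maximum
  f''(1.3874) = 0.7393 > 0 → local minimum

Critical points: x = 1/3 - sqrt(10)/3 ≈ -0.7208 (local maximum); x = 1/3 + sqrt(10)/3 ≈ 1.3874 (local minimum)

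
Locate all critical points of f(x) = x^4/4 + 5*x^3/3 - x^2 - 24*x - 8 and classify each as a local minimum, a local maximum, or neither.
f'(x) = x^3 + 5*x^2 - 2*x - 24

Solve f'(x) = 0:
  Factor: x^3 + 5*x^2 - 2*x - 24 = (x - 2)*(x + 3)*(x + 4) = 0.
  ⇒ x = -4, -3, 2

f''(x) = 3*x^2 + 10*x - 2
Second-derivative test at each critical point:
  f''(-4) = 6 > 0 → local minimum
  f''(-3) = -5 < 0 → local maximum
  f''(2) = 30 > 0 → local minimum

Critical points: x = -4 (local minimum); x = -3 (local maximum); x = 2 (local minimum)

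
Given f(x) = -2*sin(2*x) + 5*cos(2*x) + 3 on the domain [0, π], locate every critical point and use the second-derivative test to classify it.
f'(x) = -10*sin(2*x) - 4*cos(2*x)

Solve f'(x) = 0 on [0, π]:
  f'(x) = 0 ⇔ -2*cos(2*x) = 5*sin(2*x) ⇔ tan(2*x) = -2/5, i.e. 2*x = arctan(-2/5) + nπ; keep the solutions lying in [0, π].
  ⇒ x = -atan(2/5)/2 + pi/2 ≈ 1.3805, pi - atan(2/5)/2 ≈ 2.9513

f''(x) = 8*sin(2*x) - 20*cos(2*x)
Second-derivative test at each critical point:
  f''(1.3805) = 21.5407 > 0 → local minimum
  f''(2.9513) = -21.5407 < 0 → local maximum

Critical points: x = -atan(2/5)/2 + pi/2 ≈ 1.3805 (local minimum); x = pi - atan(2/5)/2 ≈ 2.9513 (local maximum)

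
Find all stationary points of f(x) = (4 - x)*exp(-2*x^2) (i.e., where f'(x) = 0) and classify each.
f'(x) = (4*x*(x - 4) - 1)*exp(-2*x^2)

Solve f'(x) = 0:
  f'(x) = (4*x^2 - 16*x - 1)·exp(-2*x^2) and exp(-2*x^2) > 0 for every x, so f'(x) = 0 ⇔ 4*x^2 - 16*x - 1 = 0.
  4*x^2 - 16*x - 1 = 0 has no rational roots; quadratic formula: x = (16 ± √272)/8.
  ⇒ x = 2 - sqrt(17)/2 ≈ -0.0616, 2 + sqrt(17)/2 ≈ 4.0616

f''(x) = 4*(4*x^2*(4 - x) + 3*x - 4)*exp(-2*x^2)
Second-derivative test at each critical point:
  f''(-0.0616) = -16.3679 < 0 → local maximum
  f''(4.0616) = 7.742e-14 > 0 → local minimum

Critical points: x = 2 - sqrt(17)/2 ≈ -0.0616 (local maximum); x = 2 + sqrt(17)/2 ≈ 4.0616 (local minimum)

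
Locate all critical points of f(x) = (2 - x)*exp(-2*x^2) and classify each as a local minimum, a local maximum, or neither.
f'(x) = (4*x*(x - 2) - 1)*exp(-2*x^2)

Solve f'(x) = 0:
  f'(x) = (4*x^2 - 8*x - 1)·exp(-2*x^2) and exp(-2*x^2) > 0 for every x, so f'(x) = 0 ⇔ 4*x^2 - 8*x - 1 = 0.
  4*x^2 - 8*x - 1 = 0 has no rational roots; quadratic formula: x = (8 ± √80)/8.
  ⇒ x = 1 - sqrt(5)/2 ≈ -0.1180, 1 + sqrt(5)/2 ≈ 2.1180

f''(x) = 4*(4*x^2*(2 - x) + 3*x - 2)*exp(-2*x^2)
Second-derivative test at each critical point:
  f''(-0.1180) = -8.6985 < 0 → local maximum
  f''(2.1180) = 0.0011 > 0 → local minimum

Critical points: x = 1 - sqrt(5)/2 ≈ -0.1180 (local maximum); x = 1 + sqrt(5)/2 ≈ 2.1180 (local minimum)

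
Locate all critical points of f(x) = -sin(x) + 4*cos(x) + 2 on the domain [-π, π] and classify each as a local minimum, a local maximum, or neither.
f'(x) = -4*sin(x) - cos(x)

Solve f'(x) = 0 on [-π, π]:
  f'(x) = 0 ⇔ -cos(x) = 4*sin(x) ⇔ tan(x) = -1/4, i.e. x = arctan(-1/4) + nπ; keep the solutions lying in [-π, π].
  ⇒ x = -atan(1/4) ≈ -0.2450, pi - atan(1/4) ≈ 2.8966

f''(x) = sin(x) - 4*cos(x)
Second-derivative test at each critical point:
  f''(-0.2450) = -4.1231 < 0 → local maximum
  f''(2.8966) = 4.1231 > 0 → local minimum

Critical points: x = -atan(1/4) ≈ -0.2450 (local maximum); x = pi - atan(1/4) ≈ 2.8966 (local minimum)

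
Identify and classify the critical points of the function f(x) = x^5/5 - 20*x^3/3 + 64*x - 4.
f'(x) = x^4 - 20*x^2 + 64

Solve f'(x) = 0:
  Factor: x^4 - 20*x^2 + 64 = (x - 4)*(x - 2)*(x + 2)*(x + 4) = 0.
  ⇒ x = -4, -2, 2, 4

f''(x) = 4*x*(x^2 - 10)
Second-derivative test at each critical point:
  f''(-4) = -96 < 0 → local maximum
  f''(-2) = 48 > 0 → local minimum
  f''(2) = -48 < 0 → local maximum
  f''(4) = 96 > 0 → local minimum

Critical points: x = -4 (local maximum); x = -2 (local minimum); x = 2 (local maximum); x = 4 (local minimum)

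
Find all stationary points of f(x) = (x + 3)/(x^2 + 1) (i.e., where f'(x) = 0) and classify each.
f'(x) = (x^2 - 2*x*(x + 3) + 1)/(x^2 + 1)^2

Solve f'(x) = 0:
  f'(x) = -(x^2 + 6*x - 1)/(x^2 + 1)^2; the denominator is positive wherever f is defined, so f'(x) = 0 ⇔ -x^2 - 6*x + 1 = 0.
  x^2 + 6*x - 1 = 0 has no rational roots; quadratic formula: x = (-6 ± √40)/2.
  ⇒ x = -sqrt(10) - 3 ≈ -6.1623, -3 + sqrt(10) ≈ 0.1623

f''(x) = 2*(4*x^2*(x + 3) - 3*(x + 1)*(x^2 + 1))/(x^2 + 1)^3
Second-derivative test at each critical point:
  f''(-6.1623) = 0.0042 > 0 → local minimum
  f''(0.1623) = -6.0042 < 0 → local maximum

Critical points: x = -sqrt(10) - 3 ≈ -6.1623 (local minimum); x = -3 + sqrt(10) ≈ 0.1623 (local maximum)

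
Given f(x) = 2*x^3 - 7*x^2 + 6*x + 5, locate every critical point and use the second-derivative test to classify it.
f'(x) = 6*x^2 - 14*x + 6

Solve f'(x) = 0:
  Factor: 6*x^2 - 14*x + 6 = 2*(3*x^2 - 7*x + 3); 3*x^2 - 7*x + 3 = 0 has no rational roots; quadratic formula: x = (7 ± √13)/6.
  ⇒ x = 7/6 - sqrt(13)/6 ≈ 0.5657, sqrt(13)/6 + 7/6 ≈ 1.7676

f''(x) = 12*x - 14
Second-derivative test at each critical point:
  f''(0.5657) = -7.2111 < 0 → local maximum
  f''(1.7676) = 7.2111 > 0 → local minimum

Critical points: x = 7/6 - sqrt(13)/6 ≈ 0.5657 (local maximum); x = sqrt(13)/6 + 7/6 ≈ 1.7676 (local minimum)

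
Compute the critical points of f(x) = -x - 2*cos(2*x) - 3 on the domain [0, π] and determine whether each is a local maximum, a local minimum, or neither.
f'(x) = 4*sin(2*x) - 1

Solve f'(x) = 0 on [0, π]:
  f'(x) = 0 ⇔ sin(2*x) = 1/4, i.e. 2*x = arcsin(1/4) + 2nπ or 2*x = π − arcsin(1/4) + 2nπ; keep the solutions lying in [0, π].
  ⇒ x = asin(1/4)/2 ≈ 0.1263, -asin(1/4)/2 + pi/2 ≈ 1.4445

f''(x) = 8*cos(2*x)
Second-derivative test at each critical point:
  f''(0.1263) = 7.7460 > 0 → local minimum
  f''(1.4445) = -7.7460 < 0 → local maximum

Critical points: x = asin(1/4)/2 ≈ 0.1263 (local minimum); x = -asin(1/4)/2 + pi/2 ≈ 1.4445 (local maximum)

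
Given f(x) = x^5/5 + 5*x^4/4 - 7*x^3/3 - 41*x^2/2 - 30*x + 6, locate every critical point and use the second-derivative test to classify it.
f'(x) = x^4 + 5*x^3 - 7*x^2 - 41*x - 30

Solve f'(x) = 0:
  Factor: x^4 + 5*x^3 - 7*x^2 - 41*x - 30 = (x - 3)*(x + 1)*(x + 2)*(x + 5) = 0.
  ⇒ x = -5, -2, -1, 3

f''(x) = 4*x^3 + 15*x^2 - 14*x - 41
Second-derivative test at each critical point:
  f''(-5) = -96 < 0 → local maximum
  f''(-2) = 15 > 0 → local minimum
  f''(-1) = -16 < 0 → local maximum
  f''(3) = 160 > 0 → local minimum

Critical points: x = -5 (local maximum); x = -2 (local minimum); x = -1 (local maximum); x = 3 (local minimum)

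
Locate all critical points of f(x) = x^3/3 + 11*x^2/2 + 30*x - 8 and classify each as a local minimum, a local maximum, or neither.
f'(x) = x^2 + 11*x + 30

Solve f'(x) = 0:
  Factor: x^2 + 11*x + 30 = (x + 5)*(x + 6) = 0.
  ⇒ x = -6, -5

f''(x) = 2*x + 11
Second-derivative test at each critical point:
  f''(-6) = -1 < 0 → local maximum
  f''(-5) = 1 > 0 → local minimum

Critical points: x = -6 (local maximum); x = -5 (local minimum)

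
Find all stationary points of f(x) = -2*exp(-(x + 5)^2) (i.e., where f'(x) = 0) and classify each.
f'(x) = 4*(x + 5)*exp(-(x + 5)^2)

Solve f'(x) = 0:
  f'(x) = (4*x + 20)·exp(-(x + 5)^2) and exp(-(x + 5)^2) > 0 for every x, so f'(x) = 0 ⇔ 4*x + 20 = 0.
  Factor: 4*x + 20 = 4*(x + 5) = 0.
  ⇒ x = -5

f''(x) = 4*(1 - 2*(x + 5)^2)*exp(-(x + 5)^2)
Second-derivative test at each critical point:
  f''(-5) = 4 > 0 → local minimum

Critical points: x = -5 (local minimum)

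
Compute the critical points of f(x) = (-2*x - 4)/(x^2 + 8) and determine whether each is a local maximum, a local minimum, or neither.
f'(x) = 2*(-x^2 + 2*x*(x + 2) - 8)/(x^2 + 8)^2

Solve f'(x) = 0:
  f'(x) = 2*(x^2 + 4*x - 8)/(x^2 + 8)^2; the denominator is positive wherever f is defined, so f'(x) = 0 ⇔ 2*x^2 + 8*x - 16 = 0.
  Factor: 2*x^2 + 8*x - 16 = 2*(x^2 + 4*x - 8); x^2 + 4*x - 8 = 0 has no rational roots; quadratic formula: x = (-4 ± √48)/2.
  ⇒ x = -2*sqrt(3) - 2 ≈ -5.4641, -2 + 2*sqrt(3) ≈ 1.4641

f''(x) = 4*(-4*x^2*(x + 2) + (3*x + 2)*(x^2 + 8))/(x^2 + 8)^3
Second-derivative test at each critical point:
  f''(-5.4641) = -0.0097 < 0 → local maximum
  f''(1.4641) = 0.1347 > 0 → local minimum

Critical points: x = -2*sqrt(3) - 2 ≈ -5.4641 (local maximum); x = -2 + 2*sqrt(3) ≈ 1.4641 (local minimum)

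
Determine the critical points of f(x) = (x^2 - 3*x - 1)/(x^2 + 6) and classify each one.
f'(x) = (3*x^2 + 14*x - 18)/(x^4 + 12*x^2 + 36)

Solve f'(x) = 0:
  f'(x) = (3*x^2 + 14*x - 18)/(x^2 + 6)^2; the denominator is positive wherever f is defined, so f'(x) = 0 ⇔ 3*x^2 + 14*x - 18 = 0.
  3*x^2 + 14*x - 18 = 0 has no rational roots; quadratic formula: x = (-14 ± √412)/6.
  ⇒ x = -sqrt(103)/3 - 7/3 ≈ -5.7163, -7/3 + sqrt(103)/3 ≈ 1.0496

f''(x) = 6*(-x^3 - 7*x^2 + 18*x + 14)/(x^6 + 18*x^4 + 108*x^2 + 216)
Second-derivative test at each critical point:
  f''(-5.7163) = -0.0136 < 0 → local maximum
  f''(1.0496) = 0.4025 > 0 → local minimum

Critical points: x = -sqrt(103)/3 - 7/3 ≈ -5.7163 (local maximum); x = -7/3 + sqrt(103)/3 ≈ 1.0496 (local minimum)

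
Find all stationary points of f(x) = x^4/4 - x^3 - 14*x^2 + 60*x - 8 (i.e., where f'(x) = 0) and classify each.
f'(x) = x^3 - 3*x^2 - 28*x + 60

Solve f'(x) = 0:
  Factor: x^3 - 3*x^2 - 28*x + 60 = (x - 6)*(x - 2)*(x + 5) = 0.
  ⇒ x = -5, 2, 6

f''(x) = 3*x^2 - 6*x - 28
Second-derivative test at each critical point:
  f''(-5) = 77 > 0 → local minimum
  f''(2) = -28 < 0 → local maximum
  f''(6) = 44 > 0 → local minimum

Critical points: x = -5 (local minimum); x = 2 (local maximum); x = 6 (local minimum)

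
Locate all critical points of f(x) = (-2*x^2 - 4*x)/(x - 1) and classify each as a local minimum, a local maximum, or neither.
f'(x) = 2*(-x^2 + 2*x + 2)/(x^2 - 2*x + 1)

Solve f'(x) = 0:
  f'(x) = -2*(x^2 - 2*x - 2)/(x - 1)^2; the denominator is positive wherever f is defined, so f'(x) = 0 ⇔ -2*x^2 + 4*x + 4 = 0.
  Factor: -2*x^2 + 4*x + 4 = -2*(x^2 - 2*x - 2); x^2 - 2*x - 2 = 0 has no rational roots; quadratic formula: x = (2 ± √12)/2.
  ⇒ x = 1 - sqrt(3) ≈ -0.7321, 1 + sqrt(3) ≈ 2.7321

f''(x) = -12/(x^3 - 3*x^2 + 3*x - 1)
Second-derivative test at each critical point:
  f''(-0.7321) = 2.3094 > 0 → local minimum
  f''(2.7321) = -2.3094 < 0 → local maximum

Critical points: x = 1 - sqrt(3) ≈ -0.7321 (local minimum); x = 1 + sqrt(3) ≈ 2.7321 (local maximum)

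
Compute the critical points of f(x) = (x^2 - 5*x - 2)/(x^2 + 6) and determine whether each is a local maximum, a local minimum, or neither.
f'(x) = (5*x^2 + 16*x - 30)/(x^4 + 12*x^2 + 36)

Solve f'(x) = 0:
  f'(x) = (5*x^2 + 16*x - 30)/(x^2 + 6)^2; the denominator is positive wherever f is defined, so f'(x) = 0 ⇔ 5*x^2 + 16*x - 30 = 0.
  5*x^2 + 16*x - 30 = 0 has no rational roots; quadratic formula: x = (-16 ± √856)/10.
  ⇒ x = -sqrt(214)/5 - 8/5 ≈ -4.5257, -8/5 + sqrt(214)/5 ≈ 1.3257

f''(x) = 2*(-5*x^3 - 24*x^2 + 90*x + 48)/(x^6 + 18*x^4 + 108*x^2 + 216)
Second-derivative test at each critical point:
  f''(-4.5257) = -0.0417 < 0 → local maximum
  f''(1.3257) = 0.4862 > 0 → local minimum

Critical points: x = -sqrt(214)/5 - 8/5 ≈ -4.5257 (local maximum); x = -8/5 + sqrt(214)/5 ≈ 1.3257 (local minimum)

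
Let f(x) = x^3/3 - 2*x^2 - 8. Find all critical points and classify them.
f'(x) = x*(x - 4)

Solve f'(x) = 0:
  Factor: x^2 - 4*x = x*(x - 4) = 0.
  ⇒ x = 0, 4

f''(x) = 2*x - 4
Second-derivative test at each critical point:
  f''(0) = -4 < 0 → local maximum
  f''(4) = 4 > 0 → local minimum

Critical points: x = 0 (local maximum); x = 4 (local minimum)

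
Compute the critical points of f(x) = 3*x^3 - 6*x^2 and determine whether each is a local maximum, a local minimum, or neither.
f'(x) = 3*x*(3*x - 4)

Solve f'(x) = 0:
  Factor: 9*x^2 - 12*x = 3*x*(3*x - 4) = 0.
  ⇒ x = 0, 4/3

f''(x) = 18*x - 12
Second-derivative test at each critical point:
  f''(0) = -12 < 0 → local maximum
  f''(4/3) = 12 > 0 → local minimum

Critical points: x = 0 (local maximum); x = 4/3 (local minimum)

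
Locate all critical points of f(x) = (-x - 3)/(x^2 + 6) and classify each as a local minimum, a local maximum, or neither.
f'(x) = (-x^2 + 2*x*(x + 3) - 6)/(x^2 + 6)^2

Solve f'(x) = 0:
  f'(x) = (x^2 + 6*x - 6)/(x^2 + 6)^2; the denominator is positive wherever f is defined, so f'(x) = 0 ⇔ x^2 + 6*x - 6 = 0.
  x^2 + 6*x - 6 = 0 has no rational roots; quadratic formula: x = (-6 ± √60)/2.
  ⇒ x = -sqrt(15) - 3 ≈ -6.8730, -3 + sqrt(15) ≈ 0.8730

f''(x) = 2*(-4*x^2*(x + 3) + 3*(x + 1)*(x^2 + 6))/(x^2 + 6)^3
Second-derivative test at each critical point:
  f''(-6.8730) = -0.0027 < 0 → local maximum
  f''(0.8730) = 0.1694 > 0 → local minimum

Critical points: x = -sqrt(15) - 3 ≈ -6.8730 (local maximum); x = -3 + sqrt(15) ≈ 0.8730 (local minimum)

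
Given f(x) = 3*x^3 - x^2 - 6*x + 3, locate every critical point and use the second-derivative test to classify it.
f'(x) = 9*x^2 - 2*x - 6

Solve f'(x) = 0:
  9*x^2 - 2*x - 6 = 0 has no rational roots; quadratic formula: x = (2 ± √220)/18.
  ⇒ x = 1/9 - sqrt(55)/9 ≈ -0.7129, 1/9 + sqrt(55)/9 ≈ 0.9351

f''(x) = 18*x - 2
Second-derivative test at each critical point:
  f''(-0.7129) = -14.8324 < 0 → local maximum
  f''(0.9351) = 14.8324 > 0 → local minimum

Critical points: x = 1/9 - sqrt(55)/9 ≈ -0.7129 (local maximum); x = 1/9 + sqrt(55)/9 ≈ 0.9351 (local minimum)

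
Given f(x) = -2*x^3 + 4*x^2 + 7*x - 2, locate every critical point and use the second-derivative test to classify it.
f'(x) = -6*x^2 + 8*x + 7

Solve f'(x) = 0:
  6*x^2 - 8*x - 7 = 0 has no rational roots; quadratic formula: x = (8 ± √232)/12.
  ⇒ x = 2/3 - sqrt(58)/6 ≈ -0.6026, 2/3 + sqrt(58)/6 ≈ 1.9360

f''(x) = 8 - 12*x
Second-derivative test at each critical point:
  f''(-0.6026) = 15.2315 > 0 → local minimum
  f''(1.9360) = -15.2315 < 0 → local maximum

Critical points: x = 2/3 - sqrt(58)/6 ≈ -0.6026 (local minimum); x = 2/3 + sqrt(58)/6 ≈ 1.9360 (local maximum)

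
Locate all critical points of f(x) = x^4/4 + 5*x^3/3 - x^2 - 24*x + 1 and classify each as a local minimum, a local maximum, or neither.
f'(x) = x^3 + 5*x^2 - 2*x - 24

Solve f'(x) = 0:
  Factor: x^3 + 5*x^2 - 2*x - 24 = (x - 2)*(x + 3)*(x + 4) = 0.
  ⇒ x = -4, -3, 2

f''(x) = 3*x^2 + 10*x - 2
Second-derivative test at each critical point:
  f''(-4) = 6 > 0 → local minimum
  f''(-3) = -5 < 0 → local maximum
  f''(2) = 30 > 0 → local minimum

Critical points: x = -4 (local minimum); x = -3 (local maximum); x = 2 (local minimum)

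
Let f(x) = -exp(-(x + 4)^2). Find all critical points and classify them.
f'(x) = 2*(x + 4)*exp(-(x + 4)^2)

Solve f'(x) = 0:
  f'(x) = (2*x + 8)·exp(-(x + 4)^2) and exp(-(x + 4)^2) > 0 for every x, so f'(x) = 0 ⇔ 2*x + 8 = 0.
  Factor: 2*x + 8 = 2*(x + 4) = 0.
  ⇒ x = -4

f''(x) = 2*(1 - 2*(x + 4)^2)*exp(-(x + 4)^2)
Second-derivative test at each critical point:
  f''(-4) = 2 > 0 → local minimum

Critical points: x = -4 (local minimum)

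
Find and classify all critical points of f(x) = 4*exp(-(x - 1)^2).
f'(x) = 8*(1 - x)*exp(-(x - 1)^2)

Solve f'(x) = 0:
  f'(x) = (8 - 8*x)·exp(-(x - 1)^2) and exp(-(x - 1)^2) > 0 for every x, so f'(x) = 0 ⇔ 8 - 8*x = 0.
  Factor: 8 - 8*x = -8*(x - 1) = 0.
  ⇒ x = 1

f''(x) = 8*(2*(x - 1)^2 - 1)*exp(-(x - 1)^2)
Second-derivative test at each critical point:
  f''(1) = -8 < 0 → local maximum

Critical points: x = 1 (local maximum)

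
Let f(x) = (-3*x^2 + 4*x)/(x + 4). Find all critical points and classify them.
f'(x) = (-3*x^2 - 24*x + 16)/(x^2 + 8*x + 16)

Solve f'(x) = 0:
  f'(x) = -(3*x^2 + 24*x - 16)/(x + 4)^2; the denominator is positive wherever f is defined, so f'(x) = 0 ⇔ -3*x^2 - 24*x + 16 = 0.
  3*x^2 + 24*x - 16 = 0 has no rational roots; quadratic formula: x = (-24 ± √768)/6.
  ⇒ x = -8*sqrt(3)/3 - 4 ≈ -8.6188, -4 + 8*sqrt(3)/3 ≈ 0.6188

f''(x) = -128/(x^3 + 12*x^2 + 48*x + 64)
Second-derivative test at each critical point:
  f''(-8.6188) = 1.2990 > 0 → local minimum
  f''(0.6188) = -1.2990 < 0 → local maximum

Critical points: x = -8*sqrt(3)/3 - 4 ≈ -8.6188 (local minimum); x = -4 + 8*sqrt(3)/3 ≈ 0.6188 (local maximum)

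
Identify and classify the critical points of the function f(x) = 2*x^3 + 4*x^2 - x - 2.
f'(x) = 6*x^2 + 8*x - 1

Solve f'(x) = 0:
  6*x^2 + 8*x - 1 = 0 has no rational roots; quadratic formula: x = (-8 ± √88)/12.
  ⇒ x = -sqrt(22)/6 - 2/3 ≈ -1.4484, -2/3 + sqrt(22)/6 ≈ 0.1151

f''(x) = 12*x + 8
Second-derivative test at each critical point:
  f''(-1.4484) = -9.3808 < 0 → local maximum
  f''(0.1151) = 9.3808 > 0 → local minimum

Critical points: x = -sqrt(22)/6 - 2/3 ≈ -1.4484 (local maximum); x = -2/3 + sqrt(22)/6 ≈ 0.1151 (local minimum)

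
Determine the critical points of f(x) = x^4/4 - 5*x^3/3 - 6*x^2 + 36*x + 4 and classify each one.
f'(x) = x^3 - 5*x^2 - 12*x + 36

Solve f'(x) = 0:
  Factor: x^3 - 5*x^2 - 12*x + 36 = (x - 6)*(x - 2)*(x + 3) = 0.
  ⇒ x = -3, 2, 6

f''(x) = 3*x^2 - 10*x - 12
Second-derivative test at each critical point:
  f''(-3) = 45 > 0 → local minimum
  f''(2) = -20 < 0 → local maximum
  f''(6) = 36 > 0 → local minimum

Critical points: x = -3 (local minimum); x = 2 (local maximum); x = 6 (local minimum)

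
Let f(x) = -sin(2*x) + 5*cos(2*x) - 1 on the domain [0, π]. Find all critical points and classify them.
f'(x) = -10*sin(2*x) - 2*cos(2*x)

Solve f'(x) = 0 on [0, π]:
  f'(x) = 0 ⇔ -cos(2*x) = 5*sin(2*x) ⇔ tan(2*x) = -1/5, i.e. 2*x = arctan(-1/5) + nπ; keep the solutions lying in [0, π].
  ⇒ x = -atan(1/5)/2 + pi/2 ≈ 1.4721, pi - atan(1/5)/2 ≈ 3.0429

f''(x) = 4*sin(2*x) - 20*cos(2*x)
Second-derivative test at each critical point:
  f''(1.4721) = 20.3961 > 0 → local minimum
  f''(3.0429) = -20.3961 < 0 → local maximum

Critical points: x = -atan(1/5)/2 + pi/2 ≈ 1.4721 (local minimum); x = pi - atan(1/5)/2 ≈ 3.0429 (local maximum)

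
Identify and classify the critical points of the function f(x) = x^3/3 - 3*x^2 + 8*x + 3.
f'(x) = x^2 - 6*x + 8

Solve f'(x) = 0:
  Factor: x^2 - 6*x + 8 = (x - 4)*(x - 2) = 0.
  ⇒ x = 2, 4

f''(x) = 2*x - 6
Second-derivative test at each critical point:
  f''(2) = -2 < 0 → local maximum
  f''(4) = 2 > 0 → local minimum

Critical points: x = 2 (local maximum); x = 4 (local minimum)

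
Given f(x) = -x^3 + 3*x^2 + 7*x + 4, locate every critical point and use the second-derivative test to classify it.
f'(x) = -3*x^2 + 6*x + 7

Solve f'(x) = 0:
  3*x^2 - 6*x - 7 = 0 has no rational roots; quadratic formula: x = (6 ± √120)/6.
  ⇒ x = 1 - sqrt(30)/3 ≈ -0.8257, 1 + sqrt(30)/3 ≈ 2.8257

f''(x) = 6 - 6*x
Second-derivative test at each critical point:
  f''(-0.8257) = 10.9545 > 0 → local minimum
  f''(2.8257) = -10.9545 < 0 → local maximum

Critical points: x = 1 - sqrt(30)/3 ≈ -0.8257 (local minimum); x = 1 + sqrt(30)/3 ≈ 2.8257 (local maximum)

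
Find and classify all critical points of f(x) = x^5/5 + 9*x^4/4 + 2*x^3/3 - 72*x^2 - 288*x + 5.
f'(x) = x^4 + 9*x^3 + 2*x^2 - 144*x - 288

Solve f'(x) = 0:
  Factor: x^4 + 9*x^3 + 2*x^2 - 144*x - 288 = (x - 4)*(x + 3)*(x + 4)*(x + 6) = 0.
  ⇒ x = -6, -4, -3, 4

f''(x) = 4*x^3 + 27*x^2 + 4*x - 144
Second-derivative test at each critical point:
  f''(-6) = -60 < 0 → local maximum
  f''(-4) = 16 > 0 → local minimum
  f''(-3) = -21 < 0 → local maximum
  f''(4) = 560 > 0 → local minimum

Critical points: x = -6 (local maximum); x = -4 (local minimum); x = -3 (local maximum); x = 4 (local minimum)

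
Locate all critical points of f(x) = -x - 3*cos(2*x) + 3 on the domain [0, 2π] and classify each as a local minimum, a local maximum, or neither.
f'(x) = 6*sin(2*x) - 1

Solve f'(x) = 0 on [0, 2π]:
  f'(x) = 0 ⇔ sin(2*x) = 1/6, i.e. 2*x = arcsin(1/6) + 2nπ or 2*x = π − arcsin(1/6) + 2nπ; keep the solutions lying in [0, 2π].
  ⇒ x = asin(1/6)/2 ≈ 0.0837, -asin(1/6)/2 + pi/2 ≈ 1.4871, asin(1/6)/2 + pi ≈ 3.2253, -asin(1/6)/2 + 3*pi/2 ≈ 4.6287

f''(x) = 12*cos(2*x)
Second-derivative test at each critical point:
  f''(0.0837) = 11.8322 > 0 → local minimum
  f''(1.4871) = -11.8322 < 0 → local maximum
  f''(3.2253) = 11.8322 > 0 → local minimum
  f''(4.6287) = -11.8322 < 0 → local maximum

Critical points: x = asin(1/6)/2 ≈ 0.0837 (local minimum); x = -asin(1/6)/2 + pi/2 ≈ 1.4871 (local maximum); x = asin(1/6)/2 + pi ≈ 3.2253 (local minimum); x = -asin(1/6)/2 + 3*pi/2 ≈ 4.6287 (local maximum)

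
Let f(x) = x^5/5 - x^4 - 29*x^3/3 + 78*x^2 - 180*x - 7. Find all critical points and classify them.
f'(x) = x^4 - 4*x^3 - 29*x^2 + 156*x - 180

Solve f'(x) = 0:
  Factor: x^4 - 4*x^3 - 29*x^2 + 156*x - 180 = (x - 5)*(x - 3)*(x - 2)*(x + 6) = 0.
  ⇒ x = -6, 2, 3, 5

f''(x) = 4*x^3 - 12*x^2 - 58*x + 156
Second-derivative test at each critical point:
  f''(-6) = -792 < 0 → local maximum
  f''(2) = 24 > 0 → local minimum
  f''(3) = -18 < 0 → local maximum
  f''(5) = 66 > 0 → local minimum

Critical points: x = -6 (local maximum); x = 2 (local minimum); x = 3 (local maximum); x = 5 (local minimum)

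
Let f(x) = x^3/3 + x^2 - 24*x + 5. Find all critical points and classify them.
f'(x) = x^2 + 2*x - 24

Solve f'(x) = 0:
  Factor: x^2 + 2*x - 24 = (x - 4)*(x + 6) = 0.
  ⇒ x = -6, 4

f''(x) = 2*x + 2
Second-derivative test at each critical point:
  f''(-6) = -10 < 0 → local maximum
  f''(4) = 10 > 0 → local minimum

Critical points: x = -6 (local maximum); x = 4 (local minimum)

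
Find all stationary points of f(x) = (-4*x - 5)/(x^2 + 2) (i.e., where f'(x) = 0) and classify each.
f'(x) = 2*(2*x^2 + 5*x - 4)/(x^4 + 4*x^2 + 4)

Solve f'(x) = 0:
  f'(x) = 2*(2*x^2 + 5*x - 4)/(x^2 + 2)^2; the denominator is positive wherever f is defined, so f'(x) = 0 ⇔ 4*x^2 + 10*x - 8 = 0.
  Factor: 4*x^2 + 10*x - 8 = 2*(2*x^2 + 5*x - 4); 2*x^2 + 5*x - 4 = 0 has no rational roots; quadratic formula: x = (-5 ± √57)/4.
  ⇒ x = -sqrt(57)/4 - 5/4 ≈ -3.1375, -5/4 + sqrt(57)/4 ≈ 0.6375

f''(x) = 2*(-4*x^2*(4*x + 5) + (12*x + 5)*(x^2 + 2))/(x^2 + 2)^3
Second-derivative test at each critical point:
  f''(-3.1375) = -0.1076 < 0 → local maximum
  f''(0.6375) = 2.6076 > 0 → local minimum

Critical points: x = -sqrt(57)/4 - 5/4 ≈ -3.1375 (local maximum); x = -5/4 + sqrt(57)/4 ≈ 0.6375 (local minimum)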